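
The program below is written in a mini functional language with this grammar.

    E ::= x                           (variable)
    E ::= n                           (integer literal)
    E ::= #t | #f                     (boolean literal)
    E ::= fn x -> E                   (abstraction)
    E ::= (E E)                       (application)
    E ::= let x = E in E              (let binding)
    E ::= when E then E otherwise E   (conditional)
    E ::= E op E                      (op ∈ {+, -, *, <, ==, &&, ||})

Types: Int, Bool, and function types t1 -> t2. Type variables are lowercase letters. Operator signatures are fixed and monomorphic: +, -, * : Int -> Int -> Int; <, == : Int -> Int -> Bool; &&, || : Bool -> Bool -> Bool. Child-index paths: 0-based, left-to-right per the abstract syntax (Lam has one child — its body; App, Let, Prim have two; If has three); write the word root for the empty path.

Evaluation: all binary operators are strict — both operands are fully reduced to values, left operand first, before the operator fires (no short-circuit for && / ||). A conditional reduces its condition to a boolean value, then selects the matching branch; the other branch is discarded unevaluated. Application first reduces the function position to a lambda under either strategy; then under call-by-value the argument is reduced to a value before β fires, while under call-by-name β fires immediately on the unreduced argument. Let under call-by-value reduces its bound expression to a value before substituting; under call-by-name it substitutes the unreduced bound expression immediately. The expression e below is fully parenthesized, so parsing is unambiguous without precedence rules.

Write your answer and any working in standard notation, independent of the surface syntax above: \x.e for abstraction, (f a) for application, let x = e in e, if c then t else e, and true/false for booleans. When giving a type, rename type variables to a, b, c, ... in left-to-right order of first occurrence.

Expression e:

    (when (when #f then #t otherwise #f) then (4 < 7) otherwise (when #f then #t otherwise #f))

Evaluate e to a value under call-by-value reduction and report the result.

Answer: false

Derivation:
step 0: (if (if false then true else false) then (4 < 7) else (if false then true else false))
step 1: [if@0] (if false then (4 < 7) else (if false then true else false))
step 2: [if@root] (if false then true else false)
step 3: [if@root] false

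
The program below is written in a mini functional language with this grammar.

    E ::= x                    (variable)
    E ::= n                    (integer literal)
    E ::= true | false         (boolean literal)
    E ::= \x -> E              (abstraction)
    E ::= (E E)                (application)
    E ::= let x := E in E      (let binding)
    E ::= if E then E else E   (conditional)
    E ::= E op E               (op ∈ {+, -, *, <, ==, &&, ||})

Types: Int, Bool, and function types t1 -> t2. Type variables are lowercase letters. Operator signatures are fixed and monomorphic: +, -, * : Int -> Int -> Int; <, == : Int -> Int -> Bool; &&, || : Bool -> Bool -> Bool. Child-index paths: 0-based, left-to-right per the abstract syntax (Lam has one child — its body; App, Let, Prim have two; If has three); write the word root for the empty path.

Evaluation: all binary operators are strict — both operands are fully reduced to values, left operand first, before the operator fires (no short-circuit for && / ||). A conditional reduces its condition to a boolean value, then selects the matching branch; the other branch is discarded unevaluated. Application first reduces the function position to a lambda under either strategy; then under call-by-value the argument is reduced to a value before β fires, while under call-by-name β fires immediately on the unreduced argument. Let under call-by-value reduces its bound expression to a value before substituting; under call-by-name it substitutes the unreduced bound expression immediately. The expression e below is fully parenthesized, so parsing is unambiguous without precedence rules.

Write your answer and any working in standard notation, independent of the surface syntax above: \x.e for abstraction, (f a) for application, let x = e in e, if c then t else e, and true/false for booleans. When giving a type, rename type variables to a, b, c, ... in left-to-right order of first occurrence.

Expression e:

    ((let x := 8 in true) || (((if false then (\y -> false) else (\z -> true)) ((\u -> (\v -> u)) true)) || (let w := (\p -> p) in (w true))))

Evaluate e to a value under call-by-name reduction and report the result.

Derivation:
step 0: ((let x = 8 in true) || (((if false then (\y.false) else (\z.true)) ((\u.(\v.u)) true)) || (let w = (\p.p) in (w true))))
step 1: [let@0] (true || (((if false then (\y.false) else (\z.true)) ((\u.(\v.u)) true)) || (let w = (\p.p) in (w true))))
step 2: [if@1.0.0] (true || (((\z.true) ((\u.(\v.u)) true)) || (let w = (\p.p) in (w true))))
step 3: [beta@1.0] (true || (true || (let w = (\p.p) in (w true))))
step 4: [let@1.1] (true || (true || ((\p.p) true)))
step 5: [beta@1.1] (true || (true || true))
step 6: [delta@1] (true || true)
step 7: [delta@root] true

Answer: true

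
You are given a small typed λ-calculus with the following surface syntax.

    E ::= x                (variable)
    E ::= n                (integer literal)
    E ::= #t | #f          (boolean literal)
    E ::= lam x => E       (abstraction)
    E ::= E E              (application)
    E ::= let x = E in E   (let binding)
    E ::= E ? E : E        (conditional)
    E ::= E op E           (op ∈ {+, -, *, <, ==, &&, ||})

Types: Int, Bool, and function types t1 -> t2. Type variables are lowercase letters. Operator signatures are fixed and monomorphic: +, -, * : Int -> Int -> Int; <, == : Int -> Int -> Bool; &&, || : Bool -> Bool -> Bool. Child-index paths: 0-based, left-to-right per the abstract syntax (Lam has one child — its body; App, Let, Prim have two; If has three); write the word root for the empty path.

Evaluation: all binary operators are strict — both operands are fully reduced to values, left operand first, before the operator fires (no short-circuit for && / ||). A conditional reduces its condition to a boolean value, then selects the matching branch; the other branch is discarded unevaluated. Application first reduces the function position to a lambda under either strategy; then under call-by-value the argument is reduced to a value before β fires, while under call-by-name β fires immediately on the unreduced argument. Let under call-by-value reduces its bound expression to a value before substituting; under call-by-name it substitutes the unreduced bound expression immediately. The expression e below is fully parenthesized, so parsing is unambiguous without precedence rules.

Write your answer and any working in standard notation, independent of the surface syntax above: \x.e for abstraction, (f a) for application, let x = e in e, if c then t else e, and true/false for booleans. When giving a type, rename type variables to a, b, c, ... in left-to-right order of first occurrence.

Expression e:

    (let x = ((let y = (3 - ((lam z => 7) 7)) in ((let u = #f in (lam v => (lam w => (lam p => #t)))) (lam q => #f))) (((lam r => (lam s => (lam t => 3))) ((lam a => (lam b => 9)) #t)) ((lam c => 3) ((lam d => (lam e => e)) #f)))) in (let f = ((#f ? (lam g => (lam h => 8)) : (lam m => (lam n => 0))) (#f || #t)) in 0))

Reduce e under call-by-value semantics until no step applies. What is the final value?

Answer: 0

Working:
step 0: (let x = ((let y = (3 - ((\z.7) 7)) in ((let u = false in (\v.(\w.(\p.true)))) (\q.false))) (((\r.(\s.(\t.3))) ((\a.(\b.9)) true)) ((\c.3) ((\d.(\e.e)) false)))) in (let f = ((if false then (\g.(\h.8)) else (\m.(\n.0))) (false || true)) in 0))
step 1: [beta@0.0.0.1] (let x = ((let y = (3 - 7) in ((let u = false in (\v.(\w.(\p.true)))) (\q.false))) (((\r.(\s.(\t.3))) ((\a.(\b.9)) true)) ((\c.3) ((\d.(\e.e)) false)))) in (let f = ((if false then (\g.(\h.8)) else (\m.(\n.0))) (false || true)) in 0))
step 2: [delta@0.0.0] (let x = ((let y = -4 in ((let u = false in (\v.(\w.(\p.true)))) (\q.false))) (((\r.(\s.(\t.3))) ((\a.(\b.9)) true)) ((\c.3) ((\d.(\e.e)) false)))) in (let f = ((if false then (\g.(\h.8)) else (\m.(\n.0))) (false || true)) in 0))
step 3: [let@0.0] (let x = (((let u = false in (\v.(\w.(\p.true)))) (\q.false)) (((\r.(\s.(\t.3))) ((\a.(\b.9)) true)) ((\c.3) ((\d.(\e.e)) false)))) in (let f = ((if false then (\g.(\h.8)) else (\m.(\n.0))) (false || true)) in 0))
step 4: [let@0.0.0] (let x = (((\v.(\w.(\p.true))) (\q.false)) (((\r.(\s.(\t.3))) ((\a.(\b.9)) true)) ((\c.3) ((\d.(\e.e)) false)))) in (let f = ((if false then (\g.(\h.8)) else (\m.(\n.0))) (false || true)) in 0))
step 5: [beta@0.0] (let x = ((\w.(\p.true)) (((\r.(\s.(\t.3))) ((\a.(\b.9)) true)) ((\c.3) ((\d.(\e.e)) false)))) in (let f = ((if false then (\g.(\h.8)) else (\m.(\n.0))) (false || true)) in 0))
step 6: [beta@0.1.0.1] (let x = ((\w.(\p.true)) (((\r.(\s.(\t.3))) (\b.9)) ((\c.3) ((\d.(\e.e)) false)))) in (let f = ((if false then (\g.(\h.8)) else (\m.(\n.0))) (false || true)) in 0))
step 7: [beta@0.1.0] (let x = ((\w.(\p.true)) ((\s.(\t.3)) ((\c.3) ((\d.(\e.e)) false)))) in (let f = ((if false then (\g.(\h.8)) else (\m.(\n.0))) (false || true)) in 0))
step 8: [beta@0.1.1.1] (let x = ((\w.(\p.true)) ((\s.(\t.3)) ((\c.3) (\e.e)))) in (let f = ((if false then (\g.(\h.8)) else (\m.(\n.0))) (false || true)) in 0))
step 9: [beta@0.1.1] (let x = ((\w.(\p.true)) ((\s.(\t.3)) 3)) in (let f = ((if false then (\g.(\h.8)) else (\m.(\n.0))) (false || true)) in 0))
step 10: [beta@0.1] (let x = ((\w.(\p.true)) (\t.3)) in (let f = ((if false then (\g.(\h.8)) else (\m.(\n.0))) (false || true)) in 0))
step 11: [beta@0] (let x = (\p.true) in (let f = ((if false then (\g.(\h.8)) else (\m.(\n.0))) (false || true)) in 0))
step 12: [let@root] (let f = ((if false then (\g.(\h.8)) else (\m.(\n.0))) (false || true)) in 0)
step 13: [if@0.0] (let f = ((\m.(\n.0)) (false || true)) in 0)
step 14: [delta@0.1] (let f = ((\m.(\n.0)) true) in 0)
step 15: [beta@0] (let f = (\n.0) in 0)
step 16: [let@root] 0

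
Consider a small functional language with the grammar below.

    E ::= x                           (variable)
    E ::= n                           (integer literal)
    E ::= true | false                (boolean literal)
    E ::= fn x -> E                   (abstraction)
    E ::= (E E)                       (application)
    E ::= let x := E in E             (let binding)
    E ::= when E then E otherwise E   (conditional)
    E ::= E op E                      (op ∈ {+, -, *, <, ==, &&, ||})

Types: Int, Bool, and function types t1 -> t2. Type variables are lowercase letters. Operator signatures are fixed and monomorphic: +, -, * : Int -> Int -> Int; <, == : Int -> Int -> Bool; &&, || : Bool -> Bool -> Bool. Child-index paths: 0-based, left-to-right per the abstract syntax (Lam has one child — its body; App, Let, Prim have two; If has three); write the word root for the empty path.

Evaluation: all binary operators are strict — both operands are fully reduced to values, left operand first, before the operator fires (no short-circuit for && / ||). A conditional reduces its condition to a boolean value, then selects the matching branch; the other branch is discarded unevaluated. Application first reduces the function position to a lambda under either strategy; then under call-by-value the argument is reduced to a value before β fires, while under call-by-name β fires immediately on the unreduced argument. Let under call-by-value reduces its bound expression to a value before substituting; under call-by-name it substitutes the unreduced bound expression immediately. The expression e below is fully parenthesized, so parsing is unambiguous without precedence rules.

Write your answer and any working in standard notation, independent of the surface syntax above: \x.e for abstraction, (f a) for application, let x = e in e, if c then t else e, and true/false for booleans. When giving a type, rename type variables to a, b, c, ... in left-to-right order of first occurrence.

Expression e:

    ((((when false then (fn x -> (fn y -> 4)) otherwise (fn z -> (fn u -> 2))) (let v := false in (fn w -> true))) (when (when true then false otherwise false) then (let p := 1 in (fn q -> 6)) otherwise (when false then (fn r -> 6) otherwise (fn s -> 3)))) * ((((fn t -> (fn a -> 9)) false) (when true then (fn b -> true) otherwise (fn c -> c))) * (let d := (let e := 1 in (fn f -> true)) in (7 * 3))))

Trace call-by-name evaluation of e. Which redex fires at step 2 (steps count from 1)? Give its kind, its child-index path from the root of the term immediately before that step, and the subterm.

Trace:
step 0: ((((if false then (\x.(\y.4)) else (\z.(\u.2))) (let v = false in (\w.true))) (if (if true then false else false) then (let p = 1 in (\q.6)) else (if false then (\r.6) else (\s.3)))) * ((((\t.(\a.9)) false) (if true then (\b.true) else (\c.c))) * (let d = (let e = 1 in (\f.true)) in (7 * 3))))
step 1: [if@0.0.0] ((((\z.(\u.2)) (let v = false in (\w.true))) (if (if true then false else false) then (let p = 1 in (\q.6)) else (if false then (\r.6) else (\s.3)))) * ((((\t.(\a.9)) false) (if true then (\b.true) else (\c.c))) * (let d = (let e = 1 in (\f.true)) in (7 * 3))))
step 2: [beta@0.0] (((\u.2) (if (if true then false else false) then (let p = 1 in (\q.6)) else (if false then (\r.6) else (\s.3)))) * ((((\t.(\a.9)) false) (if true then (\b.true) else (\c.c))) * (let d = (let e = 1 in (\f.true)) in (7 * 3))))

Answer: beta at 0.0 : ((\z.(\u.2)) (let v = false in (\w.true)))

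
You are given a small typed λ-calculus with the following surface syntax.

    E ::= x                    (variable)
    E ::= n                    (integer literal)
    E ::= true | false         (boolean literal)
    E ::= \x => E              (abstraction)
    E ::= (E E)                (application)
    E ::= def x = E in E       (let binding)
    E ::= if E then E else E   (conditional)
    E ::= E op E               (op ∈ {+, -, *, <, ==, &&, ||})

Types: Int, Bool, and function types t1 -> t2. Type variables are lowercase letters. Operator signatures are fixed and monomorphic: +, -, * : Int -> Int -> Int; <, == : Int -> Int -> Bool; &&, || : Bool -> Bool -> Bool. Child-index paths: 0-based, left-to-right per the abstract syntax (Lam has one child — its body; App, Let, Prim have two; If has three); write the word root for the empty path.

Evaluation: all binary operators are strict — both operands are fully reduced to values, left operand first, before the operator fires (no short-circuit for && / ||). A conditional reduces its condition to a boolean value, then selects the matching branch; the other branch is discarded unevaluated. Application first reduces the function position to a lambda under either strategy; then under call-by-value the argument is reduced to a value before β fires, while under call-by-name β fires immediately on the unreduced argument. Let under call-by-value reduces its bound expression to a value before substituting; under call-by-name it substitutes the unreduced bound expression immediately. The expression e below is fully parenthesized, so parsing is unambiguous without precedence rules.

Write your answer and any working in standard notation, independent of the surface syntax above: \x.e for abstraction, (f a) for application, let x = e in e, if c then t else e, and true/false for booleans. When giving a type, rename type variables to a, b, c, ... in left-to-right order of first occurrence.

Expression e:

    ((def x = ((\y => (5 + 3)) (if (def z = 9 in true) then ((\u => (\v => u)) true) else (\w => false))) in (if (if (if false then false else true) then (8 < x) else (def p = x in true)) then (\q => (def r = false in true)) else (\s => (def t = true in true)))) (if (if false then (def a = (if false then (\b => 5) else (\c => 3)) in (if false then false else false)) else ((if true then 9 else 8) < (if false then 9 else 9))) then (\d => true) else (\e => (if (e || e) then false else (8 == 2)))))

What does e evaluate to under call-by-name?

Trace:
step 0: ((let x = ((\y.(5 + 3)) (if (let z = 9 in true) then ((\u.(\v.u)) true) else (\w.false))) in (if (if (if false then false else true) then (8 < x) else (let p = x in true)) then (\q.(let r = false in true)) else (\s.(let t = true in true)))) (if (if false then (let a = (if false then (\b.5) else (\c.3)) in (if false then false else false)) else ((if true then 9 else 8) < (if false then 9 else 9))) then (\d.true) else (\e.(if (e || e) then false else (8 == 2)))))
step 1: [let@0] ((if (if (if false then false else true) then (8 < ((\y.(5 + 3)) (if (let z = 9 in true) then ((\u.(\v.u)) true) else (\w.false)))) else (let p = ((\y.(5 + 3)) (if (let z = 9 in true) then ((\u.(\v.u)) true) else (\w.false))) in true)) then (\q.(let r = false in true)) else (\s.(let t = true in true))) (if (if false then (let a = (if false then (\b.5) else (\c.3)) in (if false then false else false)) else ((if true then 9 else 8) < (if false then 9 else 9))) then (\d.true) else (\e.(if (e || e) then false else (8 == 2)))))
step 2: [if@0.0.0] ((if (if true then (8 < ((\y.(5 + 3)) (if (let z = 9 in true) then ((\u.(\v.u)) true) else (\w.false)))) else (let p = ((\y.(5 + 3)) (if (let z = 9 in true) then ((\u.(\v.u)) true) else (\w.false))) in true)) then (\q.(let r = false in true)) else (\s.(let t = true in true))) (if (if false then (let a = (if false then (\b.5) else (\c.3)) in (if false then false else false)) else ((if true then 9 else 8) < (if false then 9 else 9))) then (\d.true) else (\e.(if (e || e) then false else (8 == 2)))))
step 3: [if@0.0] ((if (8 < ((\y.(5 + 3)) (if (let z = 9 in true) then ((\u.(\v.u)) true) else (\w.false)))) then (\q.(let r = false in true)) else (\s.(let t = true in true))) (if (if false then (let a = (if false then (\b.5) else (\c.3)) in (if false then false else false)) else ((if true then 9 else 8) < (if false then 9 else 9))) then (\d.true) else (\e.(if (e || e) then false else (8 == 2)))))
step 4: [beta@0.0.1] ((if (8 < (5 + 3)) then (\q.(let r = false in true)) else (\s.(let t = true in true))) (if (if false then (let a = (if false then (\b.5) else (\c.3)) in (if false then false else false)) else ((if true then 9 else 8) < (if false then 9 else 9))) then (\d.true) else (\e.(if (e || e) then false else (8 == 2)))))
step 5: [delta@0.0.1] ((if (8 < 8) then (\q.(let r = false in true)) else (\s.(let t = true in true))) (if (if false then (let a = (if false then (\b.5) else (\c.3)) in (if false then false else false)) else ((if true then 9 else 8) < (if false then 9 else 9))) then (\d.true) else (\e.(if (e || e) then false else (8 == 2)))))
step 6: [delta@0.0] ((if false then (\q.(let r = false in true)) else (\s.(let t = true in true))) (if (if false then (let a = (if false then (\b.5) else (\c.3)) in (if false then false else false)) else ((if true then 9 else 8) < (if false then 9 else 9))) then (\d.true) else (\e.(if (e || e) then false else (8 == 2)))))
step 7: [if@0] ((\s.(let t = true in true)) (if (if false then (let a = (if false then (\b.5) else (\c.3)) in (if false then false else false)) else ((if true then 9 else 8) < (if false then 9 else 9))) then (\d.true) else (\e.(if (e || e) then false else (8 == 2)))))
step 8: [beta@root] (let t = true in true)
step 9: [let@root] true

Answer: true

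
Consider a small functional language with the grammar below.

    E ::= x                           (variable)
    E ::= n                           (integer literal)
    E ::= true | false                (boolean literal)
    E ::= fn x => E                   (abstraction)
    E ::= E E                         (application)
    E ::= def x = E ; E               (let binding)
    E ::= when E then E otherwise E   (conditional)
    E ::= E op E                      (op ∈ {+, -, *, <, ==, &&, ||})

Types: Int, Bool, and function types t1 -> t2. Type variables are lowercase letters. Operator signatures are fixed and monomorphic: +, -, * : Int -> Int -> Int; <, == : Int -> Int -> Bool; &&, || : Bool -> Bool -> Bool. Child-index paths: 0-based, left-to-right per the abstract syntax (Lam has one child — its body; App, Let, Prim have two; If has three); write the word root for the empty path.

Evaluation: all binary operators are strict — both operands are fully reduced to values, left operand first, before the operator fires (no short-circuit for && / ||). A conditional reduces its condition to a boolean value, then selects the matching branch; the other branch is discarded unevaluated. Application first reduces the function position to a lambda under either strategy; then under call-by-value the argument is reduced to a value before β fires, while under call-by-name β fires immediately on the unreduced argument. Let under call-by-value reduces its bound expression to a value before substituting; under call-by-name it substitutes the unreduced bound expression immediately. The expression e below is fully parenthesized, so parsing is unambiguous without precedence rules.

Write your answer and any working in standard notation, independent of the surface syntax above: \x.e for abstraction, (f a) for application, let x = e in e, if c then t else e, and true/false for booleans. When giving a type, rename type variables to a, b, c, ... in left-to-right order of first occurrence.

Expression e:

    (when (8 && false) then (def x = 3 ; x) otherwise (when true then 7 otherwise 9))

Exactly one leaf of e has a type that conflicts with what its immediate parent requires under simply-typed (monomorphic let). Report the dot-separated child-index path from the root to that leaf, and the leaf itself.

Trace:
  unify Int ~ Bool
  FAIL: mismatch Int ~ Bool

Answer: 0.0 : 8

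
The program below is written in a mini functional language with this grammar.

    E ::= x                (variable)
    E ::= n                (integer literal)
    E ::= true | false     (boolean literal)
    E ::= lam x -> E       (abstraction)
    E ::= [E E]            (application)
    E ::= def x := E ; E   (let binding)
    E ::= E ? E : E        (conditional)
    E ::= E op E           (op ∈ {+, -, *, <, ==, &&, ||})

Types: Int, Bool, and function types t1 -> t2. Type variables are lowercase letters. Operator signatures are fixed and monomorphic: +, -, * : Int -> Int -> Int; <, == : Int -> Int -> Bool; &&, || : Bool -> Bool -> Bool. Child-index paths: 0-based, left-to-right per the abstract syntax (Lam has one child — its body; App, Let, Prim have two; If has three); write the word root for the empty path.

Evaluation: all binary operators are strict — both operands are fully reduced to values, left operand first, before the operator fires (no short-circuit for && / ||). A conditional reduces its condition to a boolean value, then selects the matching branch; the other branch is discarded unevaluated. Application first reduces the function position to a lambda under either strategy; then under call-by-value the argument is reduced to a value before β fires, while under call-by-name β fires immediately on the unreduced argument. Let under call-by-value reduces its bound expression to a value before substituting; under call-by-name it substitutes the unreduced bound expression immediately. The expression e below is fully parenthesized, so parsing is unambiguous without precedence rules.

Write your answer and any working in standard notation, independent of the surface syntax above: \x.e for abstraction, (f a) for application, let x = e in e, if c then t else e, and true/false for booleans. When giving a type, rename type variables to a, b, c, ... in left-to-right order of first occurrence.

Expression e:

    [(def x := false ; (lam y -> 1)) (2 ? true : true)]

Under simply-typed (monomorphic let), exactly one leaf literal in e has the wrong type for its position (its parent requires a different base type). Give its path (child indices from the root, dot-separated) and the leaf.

Derivation:
let x : Bool
\y._ : a -> Int
  unify Int ~ Bool
  FAIL: mismatch Int ~ Bool

Answer: 1.0 : 2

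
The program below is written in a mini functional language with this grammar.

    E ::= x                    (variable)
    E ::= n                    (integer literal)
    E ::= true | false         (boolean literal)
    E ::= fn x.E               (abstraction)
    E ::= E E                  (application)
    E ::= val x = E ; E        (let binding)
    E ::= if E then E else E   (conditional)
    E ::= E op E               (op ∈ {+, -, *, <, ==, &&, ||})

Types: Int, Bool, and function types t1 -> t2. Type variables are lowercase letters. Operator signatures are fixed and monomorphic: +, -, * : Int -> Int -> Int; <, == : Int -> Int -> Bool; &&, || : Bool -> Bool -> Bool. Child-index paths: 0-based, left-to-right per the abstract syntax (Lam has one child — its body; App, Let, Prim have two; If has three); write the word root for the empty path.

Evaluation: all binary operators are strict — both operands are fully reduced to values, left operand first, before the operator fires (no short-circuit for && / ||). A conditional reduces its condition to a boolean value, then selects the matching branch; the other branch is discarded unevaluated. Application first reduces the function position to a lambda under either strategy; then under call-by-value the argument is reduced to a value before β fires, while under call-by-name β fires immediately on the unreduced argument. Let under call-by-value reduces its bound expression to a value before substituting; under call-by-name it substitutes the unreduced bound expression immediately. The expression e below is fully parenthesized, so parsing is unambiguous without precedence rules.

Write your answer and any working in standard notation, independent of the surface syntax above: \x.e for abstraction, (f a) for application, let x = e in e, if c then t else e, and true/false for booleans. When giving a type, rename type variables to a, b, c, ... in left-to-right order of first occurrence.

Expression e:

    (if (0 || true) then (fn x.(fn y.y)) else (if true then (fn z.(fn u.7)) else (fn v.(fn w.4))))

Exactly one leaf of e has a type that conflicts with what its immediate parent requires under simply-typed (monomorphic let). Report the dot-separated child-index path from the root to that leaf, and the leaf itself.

Working:
  unify Int ~ Bool
  FAIL: mismatch Int ~ Bool

Answer: 0.0 : 0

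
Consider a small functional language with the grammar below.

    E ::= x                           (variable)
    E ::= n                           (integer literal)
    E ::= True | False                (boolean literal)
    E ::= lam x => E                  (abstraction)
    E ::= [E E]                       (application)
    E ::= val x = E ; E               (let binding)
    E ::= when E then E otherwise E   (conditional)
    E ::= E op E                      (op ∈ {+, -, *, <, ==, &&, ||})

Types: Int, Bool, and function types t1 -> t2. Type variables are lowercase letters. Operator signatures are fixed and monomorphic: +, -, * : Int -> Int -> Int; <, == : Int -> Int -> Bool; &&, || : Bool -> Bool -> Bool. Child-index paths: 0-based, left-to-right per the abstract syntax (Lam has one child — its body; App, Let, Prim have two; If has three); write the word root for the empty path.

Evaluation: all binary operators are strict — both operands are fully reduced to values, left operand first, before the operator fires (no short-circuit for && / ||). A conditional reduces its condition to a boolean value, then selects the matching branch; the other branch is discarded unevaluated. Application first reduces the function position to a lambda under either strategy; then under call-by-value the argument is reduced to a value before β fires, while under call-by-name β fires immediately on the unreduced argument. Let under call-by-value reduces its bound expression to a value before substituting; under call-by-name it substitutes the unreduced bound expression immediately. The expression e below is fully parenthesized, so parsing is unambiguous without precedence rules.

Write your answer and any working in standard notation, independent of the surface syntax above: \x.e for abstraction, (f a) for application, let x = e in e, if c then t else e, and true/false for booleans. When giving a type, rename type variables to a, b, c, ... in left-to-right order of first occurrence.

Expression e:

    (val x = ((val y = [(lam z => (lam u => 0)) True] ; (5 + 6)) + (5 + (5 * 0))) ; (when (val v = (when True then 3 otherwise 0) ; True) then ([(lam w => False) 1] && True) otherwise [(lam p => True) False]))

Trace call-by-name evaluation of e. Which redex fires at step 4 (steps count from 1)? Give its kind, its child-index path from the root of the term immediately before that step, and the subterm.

Answer: beta at 0 : ((\w.false) 1)

Trace:
step 0: (let x = ((let y = ((\z.(\u.0)) true) in (5 + 6)) + (5 + (5 * 0))) in (if (let v = (if true then 3 else 0) in true) then (((\w.false) 1) && true) else ((\p.true) false)))
step 1: [let@root] (if (let v = (if true then 3 else 0) in true) then (((\w.false) 1) && true) else ((\p.true) false))
step 2: [let@0] (if true then (((\w.false) 1) && true) else ((\p.true) false))
step 3: [if@root] (((\w.false) 1) && true)
step 4: [beta@0] (false && true)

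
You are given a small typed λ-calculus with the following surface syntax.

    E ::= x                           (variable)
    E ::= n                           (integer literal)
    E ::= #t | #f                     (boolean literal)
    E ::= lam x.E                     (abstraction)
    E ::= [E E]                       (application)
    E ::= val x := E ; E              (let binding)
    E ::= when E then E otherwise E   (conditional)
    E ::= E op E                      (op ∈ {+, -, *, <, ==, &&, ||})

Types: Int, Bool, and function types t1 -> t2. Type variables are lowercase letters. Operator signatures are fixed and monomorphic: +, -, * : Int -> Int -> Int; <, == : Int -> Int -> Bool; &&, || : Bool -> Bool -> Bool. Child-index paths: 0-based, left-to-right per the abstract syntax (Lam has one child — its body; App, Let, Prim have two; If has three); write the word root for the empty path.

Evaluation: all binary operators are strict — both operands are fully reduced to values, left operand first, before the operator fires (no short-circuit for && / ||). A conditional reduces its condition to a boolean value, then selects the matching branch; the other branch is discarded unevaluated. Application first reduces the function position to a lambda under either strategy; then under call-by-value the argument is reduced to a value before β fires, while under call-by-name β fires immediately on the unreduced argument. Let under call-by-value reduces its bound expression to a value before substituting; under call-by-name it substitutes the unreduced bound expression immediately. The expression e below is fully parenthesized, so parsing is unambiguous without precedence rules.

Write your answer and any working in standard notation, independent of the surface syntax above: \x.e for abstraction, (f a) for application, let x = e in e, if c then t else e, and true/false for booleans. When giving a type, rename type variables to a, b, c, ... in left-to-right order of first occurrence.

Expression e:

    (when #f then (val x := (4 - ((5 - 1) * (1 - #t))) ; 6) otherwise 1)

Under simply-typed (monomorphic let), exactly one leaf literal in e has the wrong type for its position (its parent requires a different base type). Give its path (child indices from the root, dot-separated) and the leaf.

Answer: 1.0.1.1.1 : true

Working:
  unify Bool ~ Bool
  unify Int ~ Int
  unify Int ~ Int
  unify Int ~ Int
  unify Int ~ Int
  unify Int ~ Int
  unify Bool ~ Int
  FAIL: mismatch Bool ~ Int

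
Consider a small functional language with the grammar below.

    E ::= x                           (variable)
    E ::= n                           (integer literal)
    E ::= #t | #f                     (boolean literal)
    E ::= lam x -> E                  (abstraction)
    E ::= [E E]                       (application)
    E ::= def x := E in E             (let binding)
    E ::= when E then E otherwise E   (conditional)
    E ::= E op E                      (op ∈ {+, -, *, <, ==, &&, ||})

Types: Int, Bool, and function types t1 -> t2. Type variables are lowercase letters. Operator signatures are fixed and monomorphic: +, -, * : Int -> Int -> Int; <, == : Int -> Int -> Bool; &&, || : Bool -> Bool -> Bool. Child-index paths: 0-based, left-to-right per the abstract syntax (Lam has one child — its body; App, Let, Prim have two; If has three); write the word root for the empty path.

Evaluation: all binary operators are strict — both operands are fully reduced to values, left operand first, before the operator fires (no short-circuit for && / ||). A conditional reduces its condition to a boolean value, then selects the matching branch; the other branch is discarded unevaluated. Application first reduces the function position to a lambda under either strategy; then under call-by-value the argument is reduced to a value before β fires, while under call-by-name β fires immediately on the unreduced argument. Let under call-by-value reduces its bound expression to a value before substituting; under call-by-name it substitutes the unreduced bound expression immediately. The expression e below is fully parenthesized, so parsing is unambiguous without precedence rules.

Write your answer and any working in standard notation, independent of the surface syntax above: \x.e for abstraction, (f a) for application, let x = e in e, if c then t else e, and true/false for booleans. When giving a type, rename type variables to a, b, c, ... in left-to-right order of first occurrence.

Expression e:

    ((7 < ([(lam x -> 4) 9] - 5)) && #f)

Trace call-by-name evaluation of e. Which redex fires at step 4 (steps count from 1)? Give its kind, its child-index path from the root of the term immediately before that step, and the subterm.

Answer: delta at root : (false && false)

Working:
step 0: ((7 < (((\x.4) 9) - 5)) && false)
step 1: [beta@0.1.0] ((7 < (4 - 5)) && false)
step 2: [delta@0.1] ((7 < -1) && false)
step 3: [delta@0] (false && false)
step 4: [delta@root] false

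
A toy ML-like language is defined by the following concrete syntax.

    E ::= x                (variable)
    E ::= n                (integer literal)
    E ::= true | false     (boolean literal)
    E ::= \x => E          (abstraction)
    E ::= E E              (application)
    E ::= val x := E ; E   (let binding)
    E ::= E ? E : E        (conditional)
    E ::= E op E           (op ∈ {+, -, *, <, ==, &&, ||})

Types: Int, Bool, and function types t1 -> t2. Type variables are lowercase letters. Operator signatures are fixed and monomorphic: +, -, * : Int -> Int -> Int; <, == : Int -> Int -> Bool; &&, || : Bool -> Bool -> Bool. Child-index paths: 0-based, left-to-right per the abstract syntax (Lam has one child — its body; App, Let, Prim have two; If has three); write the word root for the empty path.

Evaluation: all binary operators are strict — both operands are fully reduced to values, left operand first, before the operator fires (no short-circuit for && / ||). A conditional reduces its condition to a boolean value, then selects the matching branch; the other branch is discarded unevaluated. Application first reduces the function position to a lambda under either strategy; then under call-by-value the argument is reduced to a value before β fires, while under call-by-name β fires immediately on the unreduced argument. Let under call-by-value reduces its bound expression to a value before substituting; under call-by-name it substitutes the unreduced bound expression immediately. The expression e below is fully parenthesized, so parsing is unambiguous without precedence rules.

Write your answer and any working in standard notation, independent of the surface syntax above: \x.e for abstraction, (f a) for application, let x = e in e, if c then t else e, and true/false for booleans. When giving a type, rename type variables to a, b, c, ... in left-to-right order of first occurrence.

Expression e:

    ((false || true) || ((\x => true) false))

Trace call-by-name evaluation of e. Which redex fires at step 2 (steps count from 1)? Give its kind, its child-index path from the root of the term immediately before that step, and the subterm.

Trace:
step 0: ((false || true) || ((\x.true) false))
step 1: [delta@0] (true || ((\x.true) false))
step 2: [beta@1] (true || true)

Answer: beta at 1 : ((\x.true) false)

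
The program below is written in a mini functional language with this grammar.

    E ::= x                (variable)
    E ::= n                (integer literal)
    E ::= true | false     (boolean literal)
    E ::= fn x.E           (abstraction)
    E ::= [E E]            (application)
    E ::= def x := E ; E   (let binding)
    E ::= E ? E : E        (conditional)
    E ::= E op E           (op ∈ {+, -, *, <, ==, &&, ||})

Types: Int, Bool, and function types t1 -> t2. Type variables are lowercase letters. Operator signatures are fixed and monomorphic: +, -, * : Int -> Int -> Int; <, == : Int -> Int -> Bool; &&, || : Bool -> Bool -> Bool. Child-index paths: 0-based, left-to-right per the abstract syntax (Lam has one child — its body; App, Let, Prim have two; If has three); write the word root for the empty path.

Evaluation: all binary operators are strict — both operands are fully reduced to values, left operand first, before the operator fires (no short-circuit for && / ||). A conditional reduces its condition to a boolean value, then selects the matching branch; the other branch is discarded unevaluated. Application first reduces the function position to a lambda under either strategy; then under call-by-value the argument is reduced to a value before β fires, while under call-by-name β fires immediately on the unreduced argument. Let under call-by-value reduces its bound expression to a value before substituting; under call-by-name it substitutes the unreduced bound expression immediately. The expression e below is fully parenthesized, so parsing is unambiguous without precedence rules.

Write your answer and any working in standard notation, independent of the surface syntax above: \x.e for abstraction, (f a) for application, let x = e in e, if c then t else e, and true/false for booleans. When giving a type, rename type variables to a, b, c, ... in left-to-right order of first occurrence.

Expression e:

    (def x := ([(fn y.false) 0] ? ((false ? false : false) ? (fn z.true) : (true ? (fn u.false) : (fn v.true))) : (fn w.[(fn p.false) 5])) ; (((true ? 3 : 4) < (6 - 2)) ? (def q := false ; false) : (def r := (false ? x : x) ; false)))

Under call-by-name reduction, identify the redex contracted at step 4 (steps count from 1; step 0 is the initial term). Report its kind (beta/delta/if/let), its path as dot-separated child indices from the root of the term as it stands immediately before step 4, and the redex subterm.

Derivation:
step 0: (let x = (if ((\y.false) 0) then (if (if false then false else false) then (\z.true) else (if true then (\u.false) else (\v.true))) else (\w.((\p.false) 5))) in (if ((if true then 3 else 4) < (6 - 2)) then (let q = false in false) else (let r = (if false then x else x) in false)))
step 1: [let@root] (if ((if true then 3 else 4) < (6 - 2)) then (let q = false in false) else (let r = (if false then (if ((\y.false) 0) then (if (if false then false else false) then (\z.true) else (if true then (\u.false) else (\v.true))) else (\w.((\p.false) 5))) else (if ((\y.false) 0) then (if (if false then false else false) then (\z.true) else (if true then (\u.false) else (\v.true))) else (\w.((\p.false) 5)))) in false))
step 2: [if@0.0] (if (3 < (6 - 2)) then (let q = false in false) else (let r = (if false then (if ((\y.false) 0) then (if (if false then false else false) then (\z.true) else (if true then (\u.false) else (\v.true))) else (\w.((\p.false) 5))) else (if ((\y.false) 0) then (if (if false then false else false) then (\z.true) else (if true then (\u.false) else (\v.true))) else (\w.((\p.false) 5)))) in false))
step 3: [delta@0.1] (if (3 < 4) then (let q = false in false) else (let r = (if false then (if ((\y.false) 0) then (if (if false then false else false) then (\z.true) else (if true then (\u.false) else (\v.true))) else (\w.((\p.false) 5))) else (if ((\y.false) 0) then (if (if false then false else false) then (\z.true) else (if true then (\u.false) else (\v.true))) else (\w.((\p.false) 5)))) in false))
step 4: [delta@0] (if true then (let q = false in false) else (let r = (if false then (if ((\y.false) 0) then (if (if false then false else false) then (\z.true) else (if true then (\u.false) else (\v.true))) else (\w.((\p.false) 5))) else (if ((\y.false) 0) then (if (if false then false else false) then (\z.true) else (if true then (\u.false) else (\v.true))) else (\w.((\p.false) 5)))) in false))

Answer: delta at 0 : (3 < 4)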